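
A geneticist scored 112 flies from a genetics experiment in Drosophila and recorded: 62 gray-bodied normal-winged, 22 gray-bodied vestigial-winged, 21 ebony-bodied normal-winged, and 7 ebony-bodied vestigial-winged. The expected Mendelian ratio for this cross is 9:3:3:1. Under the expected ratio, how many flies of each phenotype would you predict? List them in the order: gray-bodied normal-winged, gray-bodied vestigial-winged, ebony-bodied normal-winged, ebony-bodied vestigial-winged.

63, 21, 21, 7

The 9:3:3:1 ratio has 16 parts, so with N = 112 the expected counts are:
  gray-bodied normal-winged: 112 × 9/16 = 63
  gray-bodied vestigial-winged: 112 × 3/16 = 21
  ebony-bodied normal-winged: 112 × 3/16 = 21
  ebony-bodied vestigial-winged: 112 × 1/16 = 7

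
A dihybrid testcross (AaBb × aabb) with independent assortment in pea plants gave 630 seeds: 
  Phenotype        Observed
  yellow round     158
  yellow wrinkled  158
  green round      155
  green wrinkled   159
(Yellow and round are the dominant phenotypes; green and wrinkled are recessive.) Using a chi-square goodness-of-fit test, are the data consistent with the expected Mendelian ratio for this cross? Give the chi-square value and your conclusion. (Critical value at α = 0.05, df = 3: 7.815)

A dihybrid testcross with independent assortment gives a 1:1:1:1 ratio.
Expected counts for N = 630 under a 1:1:1:1 ratio (total parts = 4):
  yellow round: 630 × 1/4 = 157.5
  yellow wrinkled: 630 × 1/4 = 157.5
  green round: 630 × 1/4 = 157.5
  green wrinkled: 630 × 1/4 = 157.5
χ² = Σ (O − E)² / E
  yellow round: (158 − 157.5)² / 157.5 = 0.0016
  yellow wrinkled: (158 − 157.5)² / 157.5 = 0.0016
  green round: (155 − 157.5)² / 157.5 = 0.0397
  green wrinkled: (159 − 157.5)² / 157.5 = 0.0143
χ² = 0.0016 + 0.0016 + 0.0397 + 0.0143 = 0.0572 ≈ 0.057
Degrees of freedom = 4 − 1 = 3; critical value at α = 0.05 is 7.815.
Since 0.057 < 7.815, we fail to reject the null hypothesis — the data are consistent with the 1:1:1:1 ratio.

0.057; consistent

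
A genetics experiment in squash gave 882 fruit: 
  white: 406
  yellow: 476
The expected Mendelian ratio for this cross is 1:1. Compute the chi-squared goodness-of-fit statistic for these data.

5.556

The 1:1 ratio has 2 parts, so with N = 882 the expected counts are:
  white: 882 × 1/2 = 441
  yellow: 882 × 1/2 = 441
χ² = Σ (O − E)² / E
  white: (406 − 441)² / 441 = 2.7778
  yellow: (476 − 441)² / 441 = 2.7778
χ² = 2.7778 + 2.7778 = 5.5556 ≈ 5.556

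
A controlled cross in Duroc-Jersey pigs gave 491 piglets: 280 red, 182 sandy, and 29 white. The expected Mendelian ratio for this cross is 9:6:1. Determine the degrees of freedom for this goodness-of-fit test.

A goodness-of-fit test with 3 phenotype classes has df = 3 − 1 = 2.

2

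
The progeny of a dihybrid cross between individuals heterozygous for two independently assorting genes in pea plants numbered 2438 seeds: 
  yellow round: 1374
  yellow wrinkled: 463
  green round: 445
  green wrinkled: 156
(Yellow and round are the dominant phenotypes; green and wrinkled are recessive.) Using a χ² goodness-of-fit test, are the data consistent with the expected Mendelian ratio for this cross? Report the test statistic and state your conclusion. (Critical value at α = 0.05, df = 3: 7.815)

A dihybrid F₂ with independent assortment and complete dominance at both loci gives a 9:3:3:1 phenotypic ratio.
Total ratio parts = 16. Expected numbers out of 2438:
  yellow round: 2438 × 9/16 = 1371.375
  yellow wrinkled: 2438 × 3/16 = 457.125
  green round: 2438 × 3/16 = 457.125
  green wrinkled: 2438 × 1/16 = 152.375
χ² = Σ (O − E)² / E
  yellow round: (1374 − 1371.375)² / 1371.375 = 0.0050
  yellow wrinkled: (463 − 457.125)² / 457.125 = 0.0755
  green round: (445 − 457.125)² / 457.125 = 0.3216
  green wrinkled: (156 − 152.375)² / 152.375 = 0.0862
χ² = 0.0050 + 0.0755 + 0.3216 + 0.0862 = 0.4883 ≈ 0.488
Degrees of freedom = 4 − 1 = 3; critical value at α = 0.05 is 7.815.
Since 0.488 < 7.815, we fail to reject the null hypothesis — the data are consistent with the 9:3:3:1 ratio.

0.488; consistent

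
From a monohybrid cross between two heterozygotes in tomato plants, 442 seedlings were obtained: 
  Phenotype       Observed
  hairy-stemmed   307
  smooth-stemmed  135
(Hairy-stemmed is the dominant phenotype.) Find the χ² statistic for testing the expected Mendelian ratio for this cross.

For a monohybrid cross between heterozygotes with complete dominance, the expected phenotypic ratio is 3:1.
The 3:1 ratio has 4 parts, so with N = 442 the expected counts are:
  hairy-stemmed: 442 × 3/4 = 331.5
  smooth-stemmed: 442 × 1/4 = 110.5
χ² = Σ (O − E)² / E
  hairy-stemmed: (307 − 331.5)² / 331.5 = 1.8107
  smooth-stemmed: (135 − 110.5)² / 110.5 = 5.4321
χ² = 1.8107 + 5.4321 = 7.2428 ≈ 7.243

7.243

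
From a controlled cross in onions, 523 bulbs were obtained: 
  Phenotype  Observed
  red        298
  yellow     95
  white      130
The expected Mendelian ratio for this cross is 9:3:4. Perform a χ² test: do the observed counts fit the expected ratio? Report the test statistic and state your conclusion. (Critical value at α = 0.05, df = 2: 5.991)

The 9:3:4 ratio has 16 parts, so with N = 523 the expected counts are:
  red: 523 × 9/16 = 294.1875
  yellow: 523 × 3/16 = 98.0625
  white: 523 × 4/16 = 130.75
χ² = Σ (O − E)² / E
  red: (298 − 294.1875)² / 294.1875 = 0.0494
  yellow: (95 − 98.0625)² / 98.0625 = 0.0956
  white: (130 − 130.75)² / 130.75 = 0.0043
χ² = 0.0494 + 0.0956 + 0.0043 = 0.1493 ≈ 0.149
Degrees of freedom = 3 − 1 = 2; critical value at α = 0.05 is 5.991.
Since 0.149 < 5.991, we fail to reject the null hypothesis — the data are consistent with the 9:3:4 ratio.

0.149; consistent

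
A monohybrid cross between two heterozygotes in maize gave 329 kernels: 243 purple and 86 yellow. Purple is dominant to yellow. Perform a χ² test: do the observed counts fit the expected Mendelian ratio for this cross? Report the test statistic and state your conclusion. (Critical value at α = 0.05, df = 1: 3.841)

0.228; consistent

For a monohybrid cross between heterozygotes with complete dominance, the expected phenotypic ratio is 3:1.
Under the 3:1 hypothesis (Σ ratio = 4, N = 329):
  purple: 329 × 3/4 = 246.75
  yellow: 329 × 1/4 = 82.25
χ² = Σ (O − E)² / E
  purple: (243 − 246.75)² / 246.75 = 0.0570
  yellow: (86 − 82.25)² / 82.25 = 0.1710
χ² = 0.0570 + 0.1710 = 0.228
Degrees of freedom = 2 − 1 = 1; critical value at α = 0.05 is 3.841.
Since 0.228 < 3.841, we fail to reject the null hypothesis — the data are consistent with the 3:1 ratio.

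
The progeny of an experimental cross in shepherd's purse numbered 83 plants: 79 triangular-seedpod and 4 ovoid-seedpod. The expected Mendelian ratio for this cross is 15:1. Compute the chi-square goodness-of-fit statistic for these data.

Under the 15:1 hypothesis (Σ ratio = 16, N = 83):
  triangular-seedpod: 83 × 15/16 = 77.8125
  ovoid-seedpod: 83 × 1/16 = 5.1875
χ² = Σ (O − E)² / E
  triangular-seedpod: (79 − 77.8125)² / 77.8125 = 0.0181
  ovoid-seedpod: (4 − 5.1875)² / 5.1875 = 0.2718
χ² = 0.0181 + 0.2718 = 0.2899 ≈ 0.290

0.290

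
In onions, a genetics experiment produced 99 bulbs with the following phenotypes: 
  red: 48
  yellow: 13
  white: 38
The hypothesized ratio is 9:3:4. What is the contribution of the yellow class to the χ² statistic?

The 9:3:4 ratio has 16 parts, so with N = 99 the expected counts are:
  red: 99 × 9/16 = 55.6875
  yellow: 99 × 3/16 = 18.5625
  white: 99 × 4/16 = 24.75
Contribution of yellow: (13 − 18.5625)² / 18.5625 = 1.6669

1.667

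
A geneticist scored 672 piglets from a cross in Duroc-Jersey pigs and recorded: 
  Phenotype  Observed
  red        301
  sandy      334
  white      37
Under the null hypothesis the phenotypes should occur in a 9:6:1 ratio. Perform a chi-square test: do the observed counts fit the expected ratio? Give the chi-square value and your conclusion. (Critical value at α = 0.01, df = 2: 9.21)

42.963; not consistent

Expected counts for N = 672 under a 9:6:1 ratio (total parts = 16):
  red: 672 × 9/16 = 378
  sandy: 672 × 6/16 = 252
  white: 672 × 1/16 = 42
χ² = Σ (O − E)² / E
  red: (301 − 378)² / 378 = 15.6852
  sandy: (334 − 252)² / 252 = 26.6825
  white: (37 − 42)² / 42 = 0.5952
χ² = 15.6852 + 26.6825 + 0.5952 = 42.9629 ≈ 42.963
Degrees of freedom = 3 − 1 = 2; critical value at α = 0.01 is 9.21.
Since 42.963 > 9.21, we reject the null hypothesis — the data do not fit the 9:6:1 ratio.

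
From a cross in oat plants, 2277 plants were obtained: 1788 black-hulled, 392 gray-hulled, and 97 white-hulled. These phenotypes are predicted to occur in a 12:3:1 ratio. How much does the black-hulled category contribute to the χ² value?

3.771

Total ratio parts = 16. Expected numbers out of 2277:
  black-hulled: 2277 × 12/16 = 1707.75
  gray-hulled: 2277 × 3/16 = 426.9375
  white-hulled: 2277 × 1/16 = 142.3125
Contribution of black-hulled: (1788 − 1707.75)² / 1707.75 = 3.7711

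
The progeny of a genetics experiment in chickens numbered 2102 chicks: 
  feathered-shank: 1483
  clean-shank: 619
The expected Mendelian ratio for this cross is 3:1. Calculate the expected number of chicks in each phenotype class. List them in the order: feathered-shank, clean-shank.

The 3:1 ratio has 4 parts, so with N = 2102 the expected counts are:
  feathered-shank: 2102 × 3/4 = 1576.5
  clean-shank: 2102 × 1/4 = 525.5

1576.5, 525.5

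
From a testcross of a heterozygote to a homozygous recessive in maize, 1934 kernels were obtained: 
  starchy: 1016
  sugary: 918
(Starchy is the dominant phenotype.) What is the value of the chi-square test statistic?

4.966

A testcross of a heterozygote (Aa × aa) gives a 1:1 phenotypic ratio.
Expected counts for N = 1934 under a 1:1 ratio (total parts = 2):
  starchy: 1934 × 1/2 = 967
  sugary: 1934 × 1/2 = 967
χ² = Σ (O − E)² / E
  starchy: (1016 − 967)² / 967 = 2.4829
  sugary: (918 − 967)² / 967 = 2.4829
χ² = 2.4829 + 2.4829 = 4.9658 ≈ 4.966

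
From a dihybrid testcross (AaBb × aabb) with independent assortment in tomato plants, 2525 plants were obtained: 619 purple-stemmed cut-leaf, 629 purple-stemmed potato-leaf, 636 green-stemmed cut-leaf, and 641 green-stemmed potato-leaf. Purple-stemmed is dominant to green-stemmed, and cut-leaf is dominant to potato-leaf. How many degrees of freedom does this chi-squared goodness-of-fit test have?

A dihybrid testcross with independent assortment gives a 1:1:1:1 ratio.
A goodness-of-fit test with 4 phenotype classes has df = 4 − 1 = 3.

3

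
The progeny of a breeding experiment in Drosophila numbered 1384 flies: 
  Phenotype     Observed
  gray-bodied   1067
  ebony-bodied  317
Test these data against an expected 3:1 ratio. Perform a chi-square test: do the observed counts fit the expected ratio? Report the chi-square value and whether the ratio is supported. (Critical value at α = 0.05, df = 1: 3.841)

Total ratio parts = 4. Expected numbers out of 1384:
  gray-bodied: 1384 × 3/4 = 1038
  ebony-bodied: 1384 × 1/4 = 346
χ² = Σ (O − E)² / E
  gray-bodied: (1067 − 1038)² / 1038 = 0.8102
  ebony-bodied: (317 − 346)² / 346 = 2.4306
χ² = 0.8102 + 2.4306 = 3.2408 ≈ 3.241
Degrees of freedom = 2 − 1 = 1; critical value at α = 0.05 is 3.841.
Since 3.241 < 3.841, we fail to reject the null hypothesis — the data are consistent with the 3:1 ratio.

3.241; consistent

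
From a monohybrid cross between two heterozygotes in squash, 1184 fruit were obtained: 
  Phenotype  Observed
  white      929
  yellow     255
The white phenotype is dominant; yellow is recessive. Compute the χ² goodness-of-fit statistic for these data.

For a monohybrid cross between heterozygotes with complete dominance, the expected phenotypic ratio is 3:1.
Under the 3:1 hypothesis (Σ ratio = 4, N = 1184):
  white: 1184 × 3/4 = 888
  yellow: 1184 × 1/4 = 296
χ² = Σ (O − E)² / E
  white: (929 − 888)² / 888 = 1.8930
  yellow: (255 − 296)² / 296 = 5.6791
χ² = 1.8930 + 5.6791 = 7.5721 ≈ 7.572

7.572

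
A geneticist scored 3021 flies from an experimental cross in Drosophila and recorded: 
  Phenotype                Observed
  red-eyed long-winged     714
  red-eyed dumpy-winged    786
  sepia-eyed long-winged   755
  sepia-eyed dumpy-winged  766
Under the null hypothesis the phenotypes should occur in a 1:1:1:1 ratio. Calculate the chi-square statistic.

3.658

Total ratio parts = 4. Expected numbers out of 3021:
  red-eyed long-winged: 3021 × 1/4 = 755.25
  red-eyed dumpy-winged: 3021 × 1/4 = 755.25
  sepia-eyed long-winged: 3021 × 1/4 = 755.25
  sepia-eyed dumpy-winged: 3021 × 1/4 = 755.25
χ² = Σ (O − E)² / E
  red-eyed long-winged: (714 − 755.25)² / 755.25 = 2.2530
  red-eyed dumpy-winged: (786 − 755.25)² / 755.25 = 1.2520
  sepia-eyed long-winged: (755 − 755.25)² / 755.25 = 0.0001
  sepia-eyed dumpy-winged: (766 − 755.25)² / 755.25 = 0.1530
χ² = 2.2530 + 1.2520 + 0.0001 + 0.1530 = 3.6581 ≈ 3.658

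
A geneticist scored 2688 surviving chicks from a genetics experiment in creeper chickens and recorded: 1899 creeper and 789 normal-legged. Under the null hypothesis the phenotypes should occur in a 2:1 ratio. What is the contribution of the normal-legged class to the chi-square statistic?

Under the 2:1 hypothesis (Σ ratio = 3, N = 2688):
  creeper: 2688 × 2/3 = 1792
  normal-legged: 2688 × 1/3 = 896
Contribution of normal-legged: (789 − 896)² / 896 = 12.7779

12.778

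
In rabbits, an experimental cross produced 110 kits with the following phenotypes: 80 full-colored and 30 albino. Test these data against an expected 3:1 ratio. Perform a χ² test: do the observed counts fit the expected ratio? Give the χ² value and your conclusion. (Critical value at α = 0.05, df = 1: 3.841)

Total ratio parts = 4. Expected numbers out of 110:
  full-colored: 110 × 3/4 = 82.5
  albino: 110 × 1/4 = 27.5
χ² = Σ (O − E)² / E
  full-colored: (80 − 82.5)² / 82.5 = 0.0758
  albino: (30 − 27.5)² / 27.5 = 0.2273
χ² = 0.0758 + 0.2273 = 0.3031 ≈ 0.303
Degrees of freedom = 2 − 1 = 1; critical value at α = 0.05 is 3.841.
Since 0.303 < 3.841, we fail to reject the null hypothesis — the data are consistent with the 3:1 ratio.

0.303; consistent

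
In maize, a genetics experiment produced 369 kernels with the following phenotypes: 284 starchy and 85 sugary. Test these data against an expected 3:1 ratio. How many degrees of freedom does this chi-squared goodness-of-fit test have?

1

A goodness-of-fit test with 2 phenotype classes has df = 2 − 1 = 1.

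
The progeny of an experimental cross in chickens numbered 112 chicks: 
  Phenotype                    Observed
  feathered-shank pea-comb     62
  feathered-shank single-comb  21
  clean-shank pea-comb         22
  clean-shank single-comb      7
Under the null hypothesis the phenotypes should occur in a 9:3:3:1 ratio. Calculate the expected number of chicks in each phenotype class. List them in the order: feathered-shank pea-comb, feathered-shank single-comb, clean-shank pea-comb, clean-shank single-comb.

Total ratio parts = 16. Expected numbers out of 112:
  feathered-shank pea-comb: 112 × 9/16 = 63
  feathered-shank single-comb: 112 × 3/16 = 21
  clean-shank pea-comb: 112 × 3/16 = 21
  clean-shank single-comb: 112 × 1/16 = 7

63, 21, 21, 7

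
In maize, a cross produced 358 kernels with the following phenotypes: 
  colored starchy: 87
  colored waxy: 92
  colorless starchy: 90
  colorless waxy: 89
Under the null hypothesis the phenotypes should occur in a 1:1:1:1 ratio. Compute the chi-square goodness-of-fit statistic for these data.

0.145

Expected counts for N = 358 under a 1:1:1:1 ratio (total parts = 4):
  colored starchy: 358 × 1/4 = 89.5
  colored waxy: 358 × 1/4 = 89.5
  colorless starchy: 358 × 1/4 = 89.5
  colorless waxy: 358 × 1/4 = 89.5
χ² = Σ (O − E)² / E
  colored starchy: (87 − 89.5)² / 89.5 = 0.0698
  colored waxy: (92 − 89.5)² / 89.5 = 0.0698
  colorless starchy: (90 − 89.5)² / 89.5 = 0.0028
  colorless waxy: (89 − 89.5)² / 89.5 = 0.0028
χ² = 0.0698 + 0.0698 + 0.0028 + 0.0028 = 0.1452 ≈ 0.145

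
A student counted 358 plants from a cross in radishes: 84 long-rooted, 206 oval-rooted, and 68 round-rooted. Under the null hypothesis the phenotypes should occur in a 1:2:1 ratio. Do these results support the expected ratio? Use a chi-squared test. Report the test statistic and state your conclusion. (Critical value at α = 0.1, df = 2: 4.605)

The 1:2:1 ratio has 4 parts, so with N = 358 the expected counts are:
  long-rooted: 358 × 1/4 = 89.5
  oval-rooted: 358 × 2/4 = 179
  round-rooted: 358 × 1/4 = 89.5
χ² = Σ (O − E)² / E
  long-rooted: (84 − 89.5)² / 89.5 = 0.3380
  oval-rooted: (206 − 179)² / 179 = 4.0726
  round-rooted: (68 − 89.5)² / 89.5 = 5.1648
χ² = 0.3380 + 4.0726 + 5.1648 = 9.5754 ≈ 9.575
Degrees of freedom = 3 − 1 = 2; critical value at α = 0.1 is 4.605.
Since 9.575 > 4.605, we reject the null hypothesis — the data do not fit the 1:2:1 ratio.

9.575; not consistent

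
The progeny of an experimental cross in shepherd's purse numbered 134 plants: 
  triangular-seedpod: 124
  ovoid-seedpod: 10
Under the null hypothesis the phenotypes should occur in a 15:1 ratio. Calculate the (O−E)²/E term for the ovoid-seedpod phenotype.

0.315

The 15:1 ratio has 16 parts, so with N = 134 the expected counts are:
  triangular-seedpod: 134 × 15/16 = 125.625
  ovoid-seedpod: 134 × 1/16 = 8.375
Contribution of ovoid-seedpod: (10 − 8.375)² / 8.375 = 0.3153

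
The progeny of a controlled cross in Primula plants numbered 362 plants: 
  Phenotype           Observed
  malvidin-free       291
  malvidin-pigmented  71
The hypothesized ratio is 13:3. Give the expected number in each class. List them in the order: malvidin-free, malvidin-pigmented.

294.125, 67.875

Expected counts for N = 362 under a 13:3 ratio (total parts = 16):
  malvidin-free: 362 × 13/16 = 294.125
  malvidin-pigmented: 362 × 3/16 = 67.875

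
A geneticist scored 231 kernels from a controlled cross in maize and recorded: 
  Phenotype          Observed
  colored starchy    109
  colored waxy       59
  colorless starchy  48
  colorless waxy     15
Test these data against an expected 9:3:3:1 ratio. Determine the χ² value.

Expected counts for N = 231 under a 9:3:3:1 ratio (total parts = 16):
  colored starchy: 231 × 9/16 = 129.9375
  colored waxy: 231 × 3/16 = 43.3125
  colorless starchy: 231 × 3/16 = 43.3125
  colorless waxy: 231 × 1/16 = 14.4375
χ² = Σ (O − E)² / E
  colored starchy: (109 − 129.9375)² / 129.9375 = 3.3738
  colored waxy: (59 − 43.3125)² / 43.3125 = 5.6819
  colorless starchy: (48 − 43.3125)² / 43.3125 = 0.5073
  colorless waxy: (15 − 14.4375)² / 14.4375 = 0.0219
χ² = 3.3738 + 5.6819 + 0.5073 + 0.0219 = 9.5849 ≈ 9.585

9.585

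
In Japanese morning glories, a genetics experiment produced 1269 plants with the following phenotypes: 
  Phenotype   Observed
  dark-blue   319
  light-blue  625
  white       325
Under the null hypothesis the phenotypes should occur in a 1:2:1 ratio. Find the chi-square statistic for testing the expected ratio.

0.341

Total ratio parts = 4. Expected numbers out of 1269:
  dark-blue: 1269 × 1/4 = 317.25
  light-blue: 1269 × 2/4 = 634.5
  white: 1269 × 1/4 = 317.25
χ² = Σ (O − E)² / E
  dark-blue: (319 − 317.25)² / 317.25 = 0.0097
  light-blue: (625 − 634.5)² / 634.5 = 0.1422
  white: (325 − 317.25)² / 317.25 = 0.1893
χ² = 0.0097 + 0.1422 + 0.1893 = 0.3412 ≈ 0.341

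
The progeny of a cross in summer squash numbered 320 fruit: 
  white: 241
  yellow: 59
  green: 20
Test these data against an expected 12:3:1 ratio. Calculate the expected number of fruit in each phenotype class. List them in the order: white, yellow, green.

240, 60, 20

Under the 12:3:1 hypothesis (Σ ratio = 16, N = 320):
  white: 320 × 12/16 = 240
  yellow: 320 × 3/16 = 60
  green: 320 × 1/16 = 20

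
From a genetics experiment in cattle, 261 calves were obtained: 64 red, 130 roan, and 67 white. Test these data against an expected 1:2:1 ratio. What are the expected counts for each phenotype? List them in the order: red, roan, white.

65.25, 130.5, 65.25

Expected counts for N = 261 under a 1:2:1 ratio (total parts = 4):
  red: 261 × 1/4 = 65.25
  roan: 261 × 2/4 = 130.5
  white: 261 × 1/4 = 65.25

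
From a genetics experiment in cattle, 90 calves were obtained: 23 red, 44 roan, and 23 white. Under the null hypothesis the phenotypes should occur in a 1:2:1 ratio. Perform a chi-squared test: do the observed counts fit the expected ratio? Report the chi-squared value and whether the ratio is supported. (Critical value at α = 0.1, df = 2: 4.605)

The 1:2:1 ratio has 4 parts, so with N = 90 the expected counts are:
  red: 90 × 1/4 = 22.5
  roan: 90 × 2/4 = 45
  white: 90 × 1/4 = 22.5
χ² = Σ (O − E)² / E
  red: (23 − 22.5)² / 22.5 = 0.0111
  roan: (44 − 45)² / 45 = 0.0222
  white: (23 − 22.5)² / 22.5 = 0.0111
χ² = 0.0111 + 0.0222 + 0.0111 = 0.0444 ≈ 0.044
Degrees of freedom = 3 − 1 = 2; critical value at α = 0.1 is 4.605.
Since 0.044 < 4.605, we fail to reject the null hypothesis — the data are consistent with the 1:2:1 ratio.

0.044; consistent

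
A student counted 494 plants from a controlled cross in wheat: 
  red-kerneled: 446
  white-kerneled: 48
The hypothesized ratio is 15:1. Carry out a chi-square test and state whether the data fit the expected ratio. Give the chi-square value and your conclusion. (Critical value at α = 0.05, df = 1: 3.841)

10.132; not consistent

The 15:1 ratio has 16 parts, so with N = 494 the expected counts are:
  red-kerneled: 494 × 15/16 = 463.125
  white-kerneled: 494 × 1/16 = 30.875
χ² = Σ (O − E)² / E
  red-kerneled: (446 − 463.125)² / 463.125 = 0.6332
  white-kerneled: (48 − 30.875)² / 30.875 = 9.4985
χ² = 0.6332 + 9.4985 = 10.1317 ≈ 10.132
Degrees of freedom = 2 − 1 = 1; critical value at α = 0.05 is 3.841.
Since 10.132 > 3.841, we reject the null hypothesis — the data do not fit the 15:1 ratio.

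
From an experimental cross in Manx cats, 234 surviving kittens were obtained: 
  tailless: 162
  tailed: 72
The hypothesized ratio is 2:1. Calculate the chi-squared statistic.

0.692

Expected counts for N = 234 under a 2:1 ratio (total parts = 3):
  tailless: 234 × 2/3 = 156
  tailed: 234 × 1/3 = 78
χ² = Σ (O − E)² / E
  tailless: (162 − 156)² / 156 = 0.2308
  tailed: (72 − 78)² / 78 = 0.4615
χ² = 0.2308 + 0.4615 = 0.6923 ≈ 0.692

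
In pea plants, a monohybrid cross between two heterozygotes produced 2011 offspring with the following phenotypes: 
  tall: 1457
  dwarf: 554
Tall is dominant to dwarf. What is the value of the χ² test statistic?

For a monohybrid cross between heterozygotes with complete dominance, the expected phenotypic ratio is 3:1.
Total ratio parts = 4. Expected numbers out of 2011:
  tall: 2011 × 3/4 = 1508.25
  dwarf: 2011 × 1/4 = 502.75
χ² = Σ (O − E)² / E
  tall: (1457 − 1508.25)² / 1508.25 = 1.7415
  dwarf: (554 − 502.75)² / 502.75 = 5.2244
χ² = 1.7415 + 5.2244 = 6.9659 ≈ 6.966

6.966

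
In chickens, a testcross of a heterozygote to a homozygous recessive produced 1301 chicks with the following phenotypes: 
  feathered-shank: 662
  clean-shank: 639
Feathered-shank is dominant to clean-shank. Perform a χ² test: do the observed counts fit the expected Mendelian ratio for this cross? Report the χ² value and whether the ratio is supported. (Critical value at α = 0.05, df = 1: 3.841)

A testcross of a heterozygote (Aa × aa) gives a 1:1 phenotypic ratio.
Under the 1:1 hypothesis (Σ ratio = 2, N = 1301):
  feathered-shank: 1301 × 1/2 = 650.5
  clean-shank: 1301 × 1/2 = 650.5
χ² = Σ (O − E)² / E
  feathered-shank: (662 − 650.5)² / 650.5 = 0.2033
  clean-shank: (639 − 650.5)² / 650.5 = 0.2033
χ² = 0.2033 + 0.2033 = 0.4066 ≈ 0.407
Degrees of freedom = 2 − 1 = 1; critical value at α = 0.05 is 3.841.
Since 0.407 < 3.841, we fail to reject the null hypothesis — the data are consistent with the 1:1 ratio.

0.407; consistent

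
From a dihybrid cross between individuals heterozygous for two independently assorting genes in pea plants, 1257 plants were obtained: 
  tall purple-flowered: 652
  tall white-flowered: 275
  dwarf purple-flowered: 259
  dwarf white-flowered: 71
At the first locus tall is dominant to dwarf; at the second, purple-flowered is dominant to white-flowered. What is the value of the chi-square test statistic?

A dihybrid F₂ with independent assortment and complete dominance at both loci gives a 9:3:3:1 phenotypic ratio.
The 9:3:3:1 ratio has 16 parts, so with N = 1257 the expected counts are:
  tall purple-flowered: 1257 × 9/16 = 707.0625
  tall white-flowered: 1257 × 3/16 = 235.6875
  dwarf purple-flowered: 1257 × 3/16 = 235.6875
  dwarf white-flowered: 1257 × 1/16 = 78.5625
χ² = Σ (O − E)² / E
  tall purple-flowered: (652 − 707.0625)² / 707.0625 = 4.2880
  tall white-flowered: (275 − 235.6875)² / 235.6875 = 6.5573
  dwarf purple-flowered: (259 − 235.6875)² / 235.6875 = 2.3059
  dwarf white-flowered: (71 − 78.5625)² / 78.5625 = 0.7280
χ² = 4.2880 + 6.5573 + 2.3059 + 0.7280 = 13.8792 ≈ 13.879

13.879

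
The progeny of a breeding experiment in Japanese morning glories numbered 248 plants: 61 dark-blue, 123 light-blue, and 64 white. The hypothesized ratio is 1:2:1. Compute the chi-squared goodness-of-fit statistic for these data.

0.089

Expected counts for N = 248 under a 1:2:1 ratio (total parts = 4):
  dark-blue: 248 × 1/4 = 62
  light-blue: 248 × 2/4 = 124
  white: 248 × 1/4 = 62
χ² = Σ (O − E)² / E
  dark-blue: (61 − 62)² / 62 = 0.0161
  light-blue: (123 − 124)² / 124 = 0.0081
  white: (64 − 62)² / 62 = 0.0645
χ² = 0.0161 + 0.0081 + 0.0645 = 0.0887 ≈ 0.089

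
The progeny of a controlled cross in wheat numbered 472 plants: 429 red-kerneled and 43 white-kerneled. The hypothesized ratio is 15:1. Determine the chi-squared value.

Under the 15:1 hypothesis (Σ ratio = 16, N = 472):
  red-kerneled: 472 × 15/16 = 442.5
  white-kerneled: 472 × 1/16 = 29.5
χ² = Σ (O − E)² / E
  red-kerneled: (429 − 442.5)² / 442.5 = 0.4119
  white-kerneled: (43 − 29.5)² / 29.5 = 6.1780
χ² = 0.4119 + 6.1780 = 6.5899 ≈ 6.590

6.590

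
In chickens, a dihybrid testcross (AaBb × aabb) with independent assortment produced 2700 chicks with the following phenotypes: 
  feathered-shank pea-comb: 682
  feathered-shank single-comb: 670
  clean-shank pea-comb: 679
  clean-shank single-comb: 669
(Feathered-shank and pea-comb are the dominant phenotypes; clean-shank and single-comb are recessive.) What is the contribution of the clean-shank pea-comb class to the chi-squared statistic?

A dihybrid testcross with independent assortment gives a 1:1:1:1 ratio.
The 1:1:1:1 ratio has 4 parts, so with N = 2700 the expected counts are:
  feathered-shank pea-comb: 2700 × 1/4 = 675
  feathered-shank single-comb: 2700 × 1/4 = 675
  clean-shank pea-comb: 2700 × 1/4 = 675
  clean-shank single-comb: 2700 × 1/4 = 675
Contribution of clean-shank pea-comb: (679 − 675)² / 675 = 0.0237

0.024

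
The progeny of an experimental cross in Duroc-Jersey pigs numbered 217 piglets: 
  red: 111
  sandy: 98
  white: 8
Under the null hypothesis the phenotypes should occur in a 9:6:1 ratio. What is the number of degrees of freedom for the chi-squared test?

A goodness-of-fit test with 3 phenotype classes has df = 3 − 1 = 2.

2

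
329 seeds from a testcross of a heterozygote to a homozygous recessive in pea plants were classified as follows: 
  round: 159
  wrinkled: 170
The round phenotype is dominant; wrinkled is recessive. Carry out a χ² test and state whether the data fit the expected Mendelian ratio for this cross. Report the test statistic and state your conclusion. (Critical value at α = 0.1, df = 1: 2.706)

A testcross of a heterozygote (Aa × aa) gives a 1:1 phenotypic ratio.
Total ratio parts = 2. Expected numbers out of 329:
  round: 329 × 1/2 = 164.5
  wrinkled: 329 × 1/2 = 164.5
χ² = Σ (O − E)² / E
  round: (159 − 164.5)² / 164.5 = 0.1839
  wrinkled: (170 − 164.5)² / 164.5 = 0.1839
χ² = 0.1839 + 0.1839 = 0.3678 ≈ 0.368
Degrees of freedom = 2 − 1 = 1; critical value at α = 0.1 is 2.706.
Since 0.368 < 2.706, we fail to reject the null hypothesis — the data are consistent with the 1:1 ratio.

0.368; consistent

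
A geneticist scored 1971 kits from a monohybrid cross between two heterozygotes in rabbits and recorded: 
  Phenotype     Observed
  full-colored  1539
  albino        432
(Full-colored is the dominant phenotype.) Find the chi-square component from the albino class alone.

For a monohybrid cross between heterozygotes with complete dominance, the expected phenotypic ratio is 3:1.
Under the 3:1 hypothesis (Σ ratio = 4, N = 1971):
  full-colored: 1971 × 3/4 = 1478.25
  albino: 1971 × 1/4 = 492.75
Contribution of albino: (432 − 492.75)² / 492.75 = 7.4897

7.490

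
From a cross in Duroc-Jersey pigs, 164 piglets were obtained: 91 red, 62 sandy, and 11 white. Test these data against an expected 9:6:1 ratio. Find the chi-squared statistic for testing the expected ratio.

Total ratio parts = 16. Expected numbers out of 164:
  red: 164 × 9/16 = 92.25
  sandy: 164 × 6/16 = 61.5
  white: 164 × 1/16 = 10.25
χ² = Σ (O − E)² / E
  red: (91 − 92.25)² / 92.25 = 0.0169
  sandy: (62 − 61.5)² / 61.5 = 0.0041
  white: (11 − 10.25)² / 10.25 = 0.0549
χ² = 0.0169 + 0.0041 + 0.0549 = 0.0759 ≈ 0.076

0.076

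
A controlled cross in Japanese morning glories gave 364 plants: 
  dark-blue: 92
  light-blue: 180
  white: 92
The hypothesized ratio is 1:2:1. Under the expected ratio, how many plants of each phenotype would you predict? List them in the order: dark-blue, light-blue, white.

Total ratio parts = 4. Expected numbers out of 364:
  dark-blue: 364 × 1/4 = 91
  light-blue: 364 × 2/4 = 182
  white: 364 × 1/4 = 91

91, 182, 91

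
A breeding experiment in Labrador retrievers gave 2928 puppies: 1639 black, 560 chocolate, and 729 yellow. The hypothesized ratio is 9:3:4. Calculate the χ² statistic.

The 9:3:4 ratio has 16 parts, so with N = 2928 the expected counts are:
  black: 2928 × 9/16 = 1647
  chocolate: 2928 × 3/16 = 549
  yellow: 2928 × 4/16 = 732
χ² = Σ (O − E)² / E
  black: (1639 − 1647)² / 1647 = 0.0389
  chocolate: (560 − 549)² / 549 = 0.2204
  yellow: (729 − 732)² / 732 = 0.0123
χ² = 0.0389 + 0.2204 + 0.0123 = 0.2716 ≈ 0.272

0.272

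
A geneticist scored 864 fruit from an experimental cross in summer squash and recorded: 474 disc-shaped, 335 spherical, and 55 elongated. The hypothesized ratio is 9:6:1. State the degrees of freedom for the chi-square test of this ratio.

2

A goodness-of-fit test with 3 phenotype classes has df = 3 − 1 = 2.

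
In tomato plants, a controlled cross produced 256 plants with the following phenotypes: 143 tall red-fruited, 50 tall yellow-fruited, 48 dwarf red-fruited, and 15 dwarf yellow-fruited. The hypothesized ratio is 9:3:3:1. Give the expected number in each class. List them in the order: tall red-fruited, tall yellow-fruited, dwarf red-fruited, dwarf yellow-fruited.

144, 48, 48, 16

Expected counts for N = 256 under a 9:3:3:1 ratio (total parts = 16):
  tall red-fruited: 256 × 9/16 = 144
  tall yellow-fruited: 256 × 3/16 = 48
  dwarf red-fruited: 256 × 3/16 = 48
  dwarf yellow-fruited: 256 × 1/16 = 16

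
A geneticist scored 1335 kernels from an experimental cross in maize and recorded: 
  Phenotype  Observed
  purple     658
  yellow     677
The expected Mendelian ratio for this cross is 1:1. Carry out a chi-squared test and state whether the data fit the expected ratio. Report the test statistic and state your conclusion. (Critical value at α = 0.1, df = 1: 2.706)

0.270; consistent

Under the 1:1 hypothesis (Σ ratio = 2, N = 1335):
  purple: 1335 × 1/2 = 667.5
  yellow: 1335 × 1/2 = 667.5
χ² = Σ (O − E)² / E
  purple: (658 − 667.5)² / 667.5 = 0.1352
  yellow: (677 − 667.5)² / 667.5 = 0.1352
χ² = 0.1352 + 0.1352 = 0.2704 ≈ 0.270
Degrees of freedom = 2 − 1 = 1; critical value at α = 0.1 is 2.706.
Since 0.270 < 2.706, we fail to reject the null hypothesis — the data are consistent with the 1:1 ratio.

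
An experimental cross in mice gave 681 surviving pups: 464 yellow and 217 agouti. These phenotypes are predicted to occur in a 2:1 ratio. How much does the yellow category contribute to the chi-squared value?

Expected counts for N = 681 under a 2:1 ratio (total parts = 3):
  yellow: 681 × 2/3 = 454
  agouti: 681 × 1/3 = 227
Contribution of yellow: (464 − 454)² / 454 = 0.2203

0.220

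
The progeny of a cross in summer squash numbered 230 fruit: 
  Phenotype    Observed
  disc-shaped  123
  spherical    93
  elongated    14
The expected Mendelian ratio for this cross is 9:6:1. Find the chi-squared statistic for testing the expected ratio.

Under the 9:6:1 hypothesis (Σ ratio = 16, N = 230):
  disc-shaped: 230 × 9/16 = 129.375
  spherical: 230 × 6/16 = 86.25
  elongated: 230 × 1/16 = 14.375
χ² = Σ (O − E)² / E
  disc-shaped: (123 − 129.375)² / 129.375 = 0.3141
  spherical: (93 − 86.25)² / 86.25 = 0.5283
  elongated: (14 − 14.375)² / 14.375 = 0.0098
χ² = 0.3141 + 0.5283 + 0.0098 = 0.8522 ≈ 0.852

0.852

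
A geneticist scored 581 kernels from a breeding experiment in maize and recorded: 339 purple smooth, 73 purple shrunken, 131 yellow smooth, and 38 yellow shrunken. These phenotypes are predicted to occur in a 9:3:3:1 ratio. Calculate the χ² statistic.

Expected counts for N = 581 under a 9:3:3:1 ratio (total parts = 16):
  purple smooth: 581 × 9/16 = 326.8125
  purple shrunken: 581 × 3/16 = 108.9375
  yellow smooth: 581 × 3/16 = 108.9375
  yellow shrunken: 581 × 1/16 = 36.3125
χ² = Σ (O − E)² / E
  purple smooth: (339 − 326.8125)² / 326.8125 = 0.4545
  purple shrunken: (73 − 108.9375)² / 108.9375 = 11.8555
  yellow smooth: (131 − 108.9375)² / 108.9375 = 4.4682
  yellow shrunken: (38 − 36.3125)² / 36.3125 = 0.0784
χ² = 0.4545 + 11.8555 + 4.4682 + 0.0784 = 16.8566 ≈ 16.857

16.857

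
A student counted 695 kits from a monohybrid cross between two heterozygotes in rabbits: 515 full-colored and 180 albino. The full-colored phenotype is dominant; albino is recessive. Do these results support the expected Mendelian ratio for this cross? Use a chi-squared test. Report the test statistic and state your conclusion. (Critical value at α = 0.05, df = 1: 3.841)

For a monohybrid cross between heterozygotes with complete dominance, the expected phenotypic ratio is 3:1.
The 3:1 ratio has 4 parts, so with N = 695 the expected counts are:
  full-colored: 695 × 3/4 = 521.25
  albino: 695 × 1/4 = 173.75
χ² = Σ (O − E)² / E
  full-colored: (515 − 521.25)² / 521.25 = 0.0749
  albino: (180 − 173.75)² / 173.75 = 0.2248
χ² = 0.0749 + 0.2248 = 0.2997 ≈ 0.300
Degrees of freedom = 2 − 1 = 1; critical value at α = 0.05 is 3.841.
Since 0.300 < 3.841, we fail to reject the null hypothesis — the data are consistent with the 3:1 ratio.

0.300; consistent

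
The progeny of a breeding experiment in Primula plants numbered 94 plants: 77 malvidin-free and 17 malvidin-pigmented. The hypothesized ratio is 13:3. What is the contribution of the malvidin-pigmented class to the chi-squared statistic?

0.022

The 13:3 ratio has 16 parts, so with N = 94 the expected counts are:
  malvidin-free: 94 × 13/16 = 76.375
  malvidin-pigmented: 94 × 3/16 = 17.625
Contribution of malvidin-pigmented: (17 − 17.625)² / 17.625 = 0.0222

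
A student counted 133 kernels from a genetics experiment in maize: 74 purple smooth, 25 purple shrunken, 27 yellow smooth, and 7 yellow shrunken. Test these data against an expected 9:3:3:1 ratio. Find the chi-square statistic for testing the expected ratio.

0.387

Expected counts for N = 133 under a 9:3:3:1 ratio (total parts = 16):
  purple smooth: 133 × 9/16 = 74.8125
  purple shrunken: 133 × 3/16 = 24.9375
  yellow smooth: 133 × 3/16 = 24.9375
  yellow shrunken: 133 × 1/16 = 8.3125
χ² = Σ (O − E)² / E
  purple smooth: (74 − 74.8125)² / 74.8125 = 0.0088
  purple shrunken: (25 − 24.9375)² / 24.9375 = 0.0002
  yellow smooth: (27 − 24.9375)² / 24.9375 = 0.1706
  yellow shrunken: (7 − 8.3125)² / 8.3125 = 0.2072
χ² = 0.0088 + 0.0002 + 0.1706 + 0.2072 = 0.3868 ≈ 0.387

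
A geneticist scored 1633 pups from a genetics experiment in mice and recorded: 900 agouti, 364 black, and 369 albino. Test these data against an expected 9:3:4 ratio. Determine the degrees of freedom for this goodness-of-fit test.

A goodness-of-fit test with 3 phenotype classes has df = 3 − 1 = 2.

2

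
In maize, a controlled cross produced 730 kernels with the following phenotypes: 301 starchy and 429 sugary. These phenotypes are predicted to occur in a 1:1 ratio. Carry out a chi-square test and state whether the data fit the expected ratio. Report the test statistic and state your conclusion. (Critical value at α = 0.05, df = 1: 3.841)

22.444; not consistent

Expected counts for N = 730 under a 1:1 ratio (total parts = 2):
  starchy: 730 × 1/2 = 365
  sugary: 730 × 1/2 = 365
χ² = Σ (O − E)² / E
  starchy: (301 − 365)² / 365 = 11.2219
  sugary: (429 − 365)² / 365 = 11.2219
χ² = 11.2219 + 11.2219 = 22.4438 ≈ 22.444
Degrees of freedom = 2 − 1 = 1; critical value at α = 0.05 is 3.841.
Since 22.444 > 3.841, we reject the null hypothesis — the data do not fit the 1:1 ratio.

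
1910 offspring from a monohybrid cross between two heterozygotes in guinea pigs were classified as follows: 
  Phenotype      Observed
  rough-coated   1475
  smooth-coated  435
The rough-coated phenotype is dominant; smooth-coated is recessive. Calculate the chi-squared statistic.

5.044

For a monohybrid cross between heterozygotes with complete dominance, the expected phenotypic ratio is 3:1.
The 3:1 ratio has 4 parts, so with N = 1910 the expected counts are:
  rough-coated: 1910 × 3/4 = 1432.5
  smooth-coated: 1910 × 1/4 = 477.5
χ² = Σ (O − E)² / E
  rough-coated: (1475 − 1432.5)² / 1432.5 = 1.2609
  smooth-coated: (435 − 477.5)² / 477.5 = 3.7827
χ² = 1.2609 + 3.7827 = 5.0436 ≈ 5.044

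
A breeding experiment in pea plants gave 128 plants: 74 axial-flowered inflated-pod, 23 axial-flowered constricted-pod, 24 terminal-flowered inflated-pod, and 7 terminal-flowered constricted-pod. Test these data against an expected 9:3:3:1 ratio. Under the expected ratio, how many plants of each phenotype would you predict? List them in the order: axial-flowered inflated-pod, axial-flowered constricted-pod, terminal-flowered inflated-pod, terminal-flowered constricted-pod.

72, 24, 24, 8

The 9:3:3:1 ratio has 16 parts, so with N = 128 the expected counts are:
  axial-flowered inflated-pod: 128 × 9/16 = 72
  axial-flowered constricted-pod: 128 × 3/16 = 24
  terminal-flowered inflated-pod: 128 × 3/16 = 24
  terminal-flowered constricted-pod: 128 × 1/16 = 8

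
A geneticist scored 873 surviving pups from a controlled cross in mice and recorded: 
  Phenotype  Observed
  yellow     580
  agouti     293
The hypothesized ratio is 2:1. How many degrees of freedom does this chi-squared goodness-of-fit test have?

A goodness-of-fit test with 2 phenotype classes has df = 2 − 1 = 1.

1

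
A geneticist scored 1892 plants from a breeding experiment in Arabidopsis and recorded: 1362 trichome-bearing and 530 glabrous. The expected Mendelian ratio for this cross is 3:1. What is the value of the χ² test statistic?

Total ratio parts = 4. Expected numbers out of 1892:
  trichome-bearing: 1892 × 3/4 = 1419
  glabrous: 1892 × 1/4 = 473
χ² = Σ (O − E)² / E
  trichome-bearing: (1362 − 1419)² / 1419 = 2.2896
  glabrous: (530 − 473)² / 473 = 6.8689
χ² = 2.2896 + 6.8689 = 9.1585 ≈ 9.159

9.159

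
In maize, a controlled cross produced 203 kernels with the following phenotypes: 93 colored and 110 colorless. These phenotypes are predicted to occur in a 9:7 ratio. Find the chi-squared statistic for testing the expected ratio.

Total ratio parts = 16. Expected numbers out of 203:
  colored: 203 × 9/16 = 114.1875
  colorless: 203 × 7/16 = 88.8125
χ² = Σ (O − E)² / E
  colored: (93 − 114.1875)² / 114.1875 = 3.9313
  colorless: (110 − 88.8125)² / 88.8125 = 5.0546
χ² = 3.9313 + 5.0546 = 8.9859 ≈ 8.986

8.986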